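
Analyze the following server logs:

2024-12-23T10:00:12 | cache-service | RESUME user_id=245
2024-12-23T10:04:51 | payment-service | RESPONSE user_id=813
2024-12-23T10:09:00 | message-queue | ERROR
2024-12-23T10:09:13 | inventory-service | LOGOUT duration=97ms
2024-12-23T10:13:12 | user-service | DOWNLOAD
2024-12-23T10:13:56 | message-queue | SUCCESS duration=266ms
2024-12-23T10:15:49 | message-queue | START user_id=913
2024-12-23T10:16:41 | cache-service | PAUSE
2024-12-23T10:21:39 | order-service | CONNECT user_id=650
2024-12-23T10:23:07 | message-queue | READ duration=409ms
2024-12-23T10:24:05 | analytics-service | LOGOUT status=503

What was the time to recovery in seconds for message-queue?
296

To calculate recovery time:

1. Find ERROR event for message-queue: 2024-12-23T10:09:00
2. Find next SUCCESS event for message-queue: 2024-12-23T10:13:56
3. Recovery time: 2024-12-23T10:13:56 - 2024-12-23T10:09:00 = 296 seconds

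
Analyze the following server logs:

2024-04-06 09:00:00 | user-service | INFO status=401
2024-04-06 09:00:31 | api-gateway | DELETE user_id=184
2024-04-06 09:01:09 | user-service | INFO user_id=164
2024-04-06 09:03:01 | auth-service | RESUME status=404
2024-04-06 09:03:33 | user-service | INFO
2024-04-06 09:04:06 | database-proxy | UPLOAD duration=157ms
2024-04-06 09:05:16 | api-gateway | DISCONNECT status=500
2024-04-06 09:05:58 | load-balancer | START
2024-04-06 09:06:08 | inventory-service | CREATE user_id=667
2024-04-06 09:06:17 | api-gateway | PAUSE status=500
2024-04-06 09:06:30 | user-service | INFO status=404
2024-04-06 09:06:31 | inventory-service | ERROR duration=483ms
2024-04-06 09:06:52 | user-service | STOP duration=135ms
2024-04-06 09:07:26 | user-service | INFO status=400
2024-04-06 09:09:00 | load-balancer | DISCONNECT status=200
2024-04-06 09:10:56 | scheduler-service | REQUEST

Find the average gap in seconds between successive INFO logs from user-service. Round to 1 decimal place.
111.5

To calculate average interval:

1. Find all INFO events for user-service in order
2. Calculate time gaps between consecutive events
3. Compute mean of gaps: 446 / 4 = 111.5 seconds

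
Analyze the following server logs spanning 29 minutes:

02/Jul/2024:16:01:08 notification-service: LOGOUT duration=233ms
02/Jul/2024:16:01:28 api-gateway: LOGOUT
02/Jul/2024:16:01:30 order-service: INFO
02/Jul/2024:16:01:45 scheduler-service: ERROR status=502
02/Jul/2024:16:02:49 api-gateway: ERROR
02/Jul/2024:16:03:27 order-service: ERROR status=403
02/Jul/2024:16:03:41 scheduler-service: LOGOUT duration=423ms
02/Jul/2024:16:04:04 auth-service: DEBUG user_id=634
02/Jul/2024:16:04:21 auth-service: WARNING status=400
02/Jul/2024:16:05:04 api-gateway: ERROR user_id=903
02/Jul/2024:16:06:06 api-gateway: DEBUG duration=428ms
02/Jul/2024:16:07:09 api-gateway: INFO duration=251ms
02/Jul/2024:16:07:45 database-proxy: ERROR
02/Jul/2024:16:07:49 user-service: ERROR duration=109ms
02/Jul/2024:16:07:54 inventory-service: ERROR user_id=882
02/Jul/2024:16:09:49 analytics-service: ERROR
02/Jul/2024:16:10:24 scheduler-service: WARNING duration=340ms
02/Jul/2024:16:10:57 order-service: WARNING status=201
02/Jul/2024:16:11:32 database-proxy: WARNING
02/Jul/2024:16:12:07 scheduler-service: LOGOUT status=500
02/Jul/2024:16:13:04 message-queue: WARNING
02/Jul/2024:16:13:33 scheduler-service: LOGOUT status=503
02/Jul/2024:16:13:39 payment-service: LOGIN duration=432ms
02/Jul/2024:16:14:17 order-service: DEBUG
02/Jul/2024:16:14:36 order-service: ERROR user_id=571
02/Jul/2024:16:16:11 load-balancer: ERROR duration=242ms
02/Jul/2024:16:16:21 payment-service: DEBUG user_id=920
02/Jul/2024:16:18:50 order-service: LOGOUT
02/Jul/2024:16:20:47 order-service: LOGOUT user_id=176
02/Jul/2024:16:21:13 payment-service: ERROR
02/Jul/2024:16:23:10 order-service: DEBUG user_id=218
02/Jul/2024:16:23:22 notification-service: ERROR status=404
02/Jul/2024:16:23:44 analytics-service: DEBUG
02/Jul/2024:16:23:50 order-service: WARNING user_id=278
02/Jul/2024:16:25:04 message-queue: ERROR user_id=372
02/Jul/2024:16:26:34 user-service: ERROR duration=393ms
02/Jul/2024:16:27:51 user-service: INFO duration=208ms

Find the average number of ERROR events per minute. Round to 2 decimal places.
0.48

To calculate the rate:

1. Count total ERROR events: 14
2. Total time period: 29 minutes
3. Rate = 14 / 29 = 0.48 events per minute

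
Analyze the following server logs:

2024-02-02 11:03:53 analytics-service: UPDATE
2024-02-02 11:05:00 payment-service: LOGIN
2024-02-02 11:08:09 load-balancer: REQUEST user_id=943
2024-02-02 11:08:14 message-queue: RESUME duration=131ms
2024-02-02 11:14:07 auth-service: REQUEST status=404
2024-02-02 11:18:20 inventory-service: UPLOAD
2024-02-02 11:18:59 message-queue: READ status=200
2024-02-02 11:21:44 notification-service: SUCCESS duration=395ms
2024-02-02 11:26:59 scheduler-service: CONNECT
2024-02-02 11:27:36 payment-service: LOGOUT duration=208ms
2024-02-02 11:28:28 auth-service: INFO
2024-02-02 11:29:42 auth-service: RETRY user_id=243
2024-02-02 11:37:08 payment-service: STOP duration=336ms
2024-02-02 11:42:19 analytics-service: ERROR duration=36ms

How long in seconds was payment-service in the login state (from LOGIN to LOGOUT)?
1356

To calculate state duration:

1. Find LOGIN event for payment-service: 2024-02-02 11:05:00
2. Find LOGOUT event for payment-service: 2024-02-02 11:27:36
3. Calculate duration: 2024-02-02 11:27:36 - 2024-02-02 11:05:00 = 1356 seconds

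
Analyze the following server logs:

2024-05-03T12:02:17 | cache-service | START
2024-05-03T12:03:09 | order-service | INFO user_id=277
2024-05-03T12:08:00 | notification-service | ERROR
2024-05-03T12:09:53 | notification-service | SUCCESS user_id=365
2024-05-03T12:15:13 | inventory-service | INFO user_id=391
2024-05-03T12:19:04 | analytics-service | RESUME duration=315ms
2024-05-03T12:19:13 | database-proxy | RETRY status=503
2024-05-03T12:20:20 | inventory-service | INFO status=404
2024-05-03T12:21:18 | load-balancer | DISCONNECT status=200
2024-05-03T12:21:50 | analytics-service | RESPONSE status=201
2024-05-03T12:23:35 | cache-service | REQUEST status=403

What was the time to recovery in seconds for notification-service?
113

To calculate recovery time:

1. Find ERROR event for notification-service: 2024-05-03T12:08:00
2. Find next SUCCESS event for notification-service: 2024-05-03T12:09:53
3. Recovery time: 2024-05-03T12:09:53 - 2024-05-03T12:08:00 = 113 seconds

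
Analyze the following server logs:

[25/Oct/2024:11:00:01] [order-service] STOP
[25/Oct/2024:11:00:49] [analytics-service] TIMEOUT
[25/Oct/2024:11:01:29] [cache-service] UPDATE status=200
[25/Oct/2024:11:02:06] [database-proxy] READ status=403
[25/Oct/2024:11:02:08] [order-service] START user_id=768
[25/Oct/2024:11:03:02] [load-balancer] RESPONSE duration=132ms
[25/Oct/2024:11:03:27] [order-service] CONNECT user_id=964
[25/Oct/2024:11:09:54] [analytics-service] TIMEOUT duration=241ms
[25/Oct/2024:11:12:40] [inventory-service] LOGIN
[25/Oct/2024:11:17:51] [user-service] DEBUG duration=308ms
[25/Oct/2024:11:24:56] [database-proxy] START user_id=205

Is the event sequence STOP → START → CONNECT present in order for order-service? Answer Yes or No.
Yes

To verify sequence order:

1. Find all events in sequence STOP → START → CONNECT for order-service
2. Extract their timestamps
3. Check if timestamps are in ascending order
4. Result: Yes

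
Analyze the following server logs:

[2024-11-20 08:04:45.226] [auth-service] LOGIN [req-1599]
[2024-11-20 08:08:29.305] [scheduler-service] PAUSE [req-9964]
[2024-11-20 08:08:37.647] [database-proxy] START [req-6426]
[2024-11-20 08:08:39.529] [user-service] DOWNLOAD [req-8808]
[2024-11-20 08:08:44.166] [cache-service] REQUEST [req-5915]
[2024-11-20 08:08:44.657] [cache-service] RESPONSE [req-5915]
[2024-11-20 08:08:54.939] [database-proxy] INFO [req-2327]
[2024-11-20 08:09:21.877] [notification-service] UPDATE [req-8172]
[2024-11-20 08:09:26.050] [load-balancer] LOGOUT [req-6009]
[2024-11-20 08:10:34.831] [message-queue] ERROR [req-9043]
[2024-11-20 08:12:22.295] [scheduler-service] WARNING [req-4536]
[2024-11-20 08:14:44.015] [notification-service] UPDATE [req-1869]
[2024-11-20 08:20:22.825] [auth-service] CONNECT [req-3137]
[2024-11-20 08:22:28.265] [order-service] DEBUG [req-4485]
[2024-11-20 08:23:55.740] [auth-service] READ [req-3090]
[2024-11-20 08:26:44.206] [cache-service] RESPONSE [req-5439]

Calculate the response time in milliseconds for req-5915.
491

To calculate latency:

1. Find REQUEST with id req-5915: 2024-11-20 08:08:44.166
2. Find RESPONSE with id req-5915: 2024-11-20 08:08:44.657
3. Latency: 2024-11-20 08:08:44.657 - 2024-11-20 08:08:44.166 = 491ms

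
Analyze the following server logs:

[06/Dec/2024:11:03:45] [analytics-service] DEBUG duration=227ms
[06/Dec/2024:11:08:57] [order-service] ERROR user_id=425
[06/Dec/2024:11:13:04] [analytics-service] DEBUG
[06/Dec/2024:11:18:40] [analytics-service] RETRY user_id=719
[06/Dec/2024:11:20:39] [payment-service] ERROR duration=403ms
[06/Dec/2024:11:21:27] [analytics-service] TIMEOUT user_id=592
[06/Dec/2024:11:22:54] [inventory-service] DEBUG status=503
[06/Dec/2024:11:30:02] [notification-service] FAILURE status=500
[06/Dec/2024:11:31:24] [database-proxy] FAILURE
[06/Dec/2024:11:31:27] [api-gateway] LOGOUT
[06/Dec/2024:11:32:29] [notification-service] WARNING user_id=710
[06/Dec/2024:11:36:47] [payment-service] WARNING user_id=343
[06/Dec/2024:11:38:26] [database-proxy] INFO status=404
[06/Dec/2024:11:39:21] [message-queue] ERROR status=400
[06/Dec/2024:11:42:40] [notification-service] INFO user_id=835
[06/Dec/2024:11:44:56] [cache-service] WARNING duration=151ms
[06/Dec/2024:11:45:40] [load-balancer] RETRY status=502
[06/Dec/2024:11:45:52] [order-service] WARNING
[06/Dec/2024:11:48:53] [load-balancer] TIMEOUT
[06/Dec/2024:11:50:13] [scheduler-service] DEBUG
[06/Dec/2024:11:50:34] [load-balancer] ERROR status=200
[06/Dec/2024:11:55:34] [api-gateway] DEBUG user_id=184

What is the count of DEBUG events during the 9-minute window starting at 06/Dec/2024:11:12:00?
1

To count events in the time window:

1. Window boundaries: 06/Dec/2024:11:12:00 to 06/Dec/2024:11:21:00
2. Filter for DEBUG events within this window
3. Count matching events: 1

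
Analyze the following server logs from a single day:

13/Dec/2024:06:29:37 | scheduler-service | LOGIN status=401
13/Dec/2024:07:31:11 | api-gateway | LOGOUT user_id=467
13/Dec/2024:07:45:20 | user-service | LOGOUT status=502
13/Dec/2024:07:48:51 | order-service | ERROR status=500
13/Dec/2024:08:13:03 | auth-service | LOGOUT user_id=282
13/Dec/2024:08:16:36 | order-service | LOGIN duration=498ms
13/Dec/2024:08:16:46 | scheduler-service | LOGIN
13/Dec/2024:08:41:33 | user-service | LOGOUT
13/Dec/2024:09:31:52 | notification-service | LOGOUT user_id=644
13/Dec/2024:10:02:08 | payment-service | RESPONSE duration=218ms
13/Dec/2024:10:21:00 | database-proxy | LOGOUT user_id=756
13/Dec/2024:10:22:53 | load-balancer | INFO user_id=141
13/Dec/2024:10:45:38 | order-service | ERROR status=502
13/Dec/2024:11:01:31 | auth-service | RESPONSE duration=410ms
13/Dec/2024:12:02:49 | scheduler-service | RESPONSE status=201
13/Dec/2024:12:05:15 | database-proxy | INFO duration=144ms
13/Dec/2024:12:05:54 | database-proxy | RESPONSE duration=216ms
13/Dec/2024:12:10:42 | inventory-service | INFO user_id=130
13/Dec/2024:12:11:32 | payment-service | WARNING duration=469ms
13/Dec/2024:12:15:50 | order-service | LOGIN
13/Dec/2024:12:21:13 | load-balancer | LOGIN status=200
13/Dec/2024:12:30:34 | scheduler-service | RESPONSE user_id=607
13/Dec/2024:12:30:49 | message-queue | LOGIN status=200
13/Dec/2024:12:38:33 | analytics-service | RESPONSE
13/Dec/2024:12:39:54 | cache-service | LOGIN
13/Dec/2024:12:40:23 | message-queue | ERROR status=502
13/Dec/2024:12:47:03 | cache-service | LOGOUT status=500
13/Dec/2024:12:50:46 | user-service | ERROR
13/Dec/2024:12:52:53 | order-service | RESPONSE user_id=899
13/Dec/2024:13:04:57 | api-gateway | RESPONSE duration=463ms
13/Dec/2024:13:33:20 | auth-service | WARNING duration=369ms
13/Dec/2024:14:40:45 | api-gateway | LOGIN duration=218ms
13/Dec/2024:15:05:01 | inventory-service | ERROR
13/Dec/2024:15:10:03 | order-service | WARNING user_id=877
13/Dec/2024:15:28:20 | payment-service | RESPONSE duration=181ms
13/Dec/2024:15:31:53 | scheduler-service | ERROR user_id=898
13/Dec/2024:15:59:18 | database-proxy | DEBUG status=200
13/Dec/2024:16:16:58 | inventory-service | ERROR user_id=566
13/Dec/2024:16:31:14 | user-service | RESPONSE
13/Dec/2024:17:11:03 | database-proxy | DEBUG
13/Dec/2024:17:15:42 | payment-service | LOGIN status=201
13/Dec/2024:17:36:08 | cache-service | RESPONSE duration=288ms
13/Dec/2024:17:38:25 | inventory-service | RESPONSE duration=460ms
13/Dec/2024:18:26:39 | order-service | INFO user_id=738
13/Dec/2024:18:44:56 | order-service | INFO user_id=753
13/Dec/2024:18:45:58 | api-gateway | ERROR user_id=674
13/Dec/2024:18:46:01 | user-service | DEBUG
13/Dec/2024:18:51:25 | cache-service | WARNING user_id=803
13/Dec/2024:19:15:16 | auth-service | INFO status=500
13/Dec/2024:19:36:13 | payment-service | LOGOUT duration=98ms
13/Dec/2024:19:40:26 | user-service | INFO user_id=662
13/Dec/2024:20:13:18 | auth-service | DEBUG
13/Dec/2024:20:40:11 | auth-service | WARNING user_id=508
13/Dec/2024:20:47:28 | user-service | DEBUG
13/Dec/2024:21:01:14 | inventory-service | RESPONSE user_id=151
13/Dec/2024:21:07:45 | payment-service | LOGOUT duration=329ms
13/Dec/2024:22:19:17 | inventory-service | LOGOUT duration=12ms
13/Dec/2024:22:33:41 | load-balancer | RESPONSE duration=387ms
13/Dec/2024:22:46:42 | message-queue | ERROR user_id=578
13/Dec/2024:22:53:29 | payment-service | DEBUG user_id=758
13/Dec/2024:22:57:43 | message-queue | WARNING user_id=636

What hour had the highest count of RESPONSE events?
12

To find the peak hour:

1. Group all RESPONSE events by hour
2. Count events in each hour
3. Find hour with maximum count
4. Peak hour: 12 (with 5 events)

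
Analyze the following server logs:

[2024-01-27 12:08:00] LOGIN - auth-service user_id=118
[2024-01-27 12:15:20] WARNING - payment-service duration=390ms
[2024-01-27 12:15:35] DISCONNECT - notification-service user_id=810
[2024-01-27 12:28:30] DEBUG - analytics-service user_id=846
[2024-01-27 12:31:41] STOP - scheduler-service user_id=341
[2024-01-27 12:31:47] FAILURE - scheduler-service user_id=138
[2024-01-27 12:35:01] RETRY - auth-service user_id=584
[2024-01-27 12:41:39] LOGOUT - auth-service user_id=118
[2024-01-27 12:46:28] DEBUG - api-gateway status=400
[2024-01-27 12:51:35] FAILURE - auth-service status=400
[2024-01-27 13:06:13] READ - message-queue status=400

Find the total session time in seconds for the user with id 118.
2019

To calculate session duration:

1. Find LOGIN event for user_id=118: 2024-01-27 12:08:00
2. Find LOGOUT event for user_id=118: 2024-01-27 12:41:39
3. Session duration: 2024-01-27 12:41:39 - 2024-01-27 12:08:00 = 2019 seconds (33 minutes)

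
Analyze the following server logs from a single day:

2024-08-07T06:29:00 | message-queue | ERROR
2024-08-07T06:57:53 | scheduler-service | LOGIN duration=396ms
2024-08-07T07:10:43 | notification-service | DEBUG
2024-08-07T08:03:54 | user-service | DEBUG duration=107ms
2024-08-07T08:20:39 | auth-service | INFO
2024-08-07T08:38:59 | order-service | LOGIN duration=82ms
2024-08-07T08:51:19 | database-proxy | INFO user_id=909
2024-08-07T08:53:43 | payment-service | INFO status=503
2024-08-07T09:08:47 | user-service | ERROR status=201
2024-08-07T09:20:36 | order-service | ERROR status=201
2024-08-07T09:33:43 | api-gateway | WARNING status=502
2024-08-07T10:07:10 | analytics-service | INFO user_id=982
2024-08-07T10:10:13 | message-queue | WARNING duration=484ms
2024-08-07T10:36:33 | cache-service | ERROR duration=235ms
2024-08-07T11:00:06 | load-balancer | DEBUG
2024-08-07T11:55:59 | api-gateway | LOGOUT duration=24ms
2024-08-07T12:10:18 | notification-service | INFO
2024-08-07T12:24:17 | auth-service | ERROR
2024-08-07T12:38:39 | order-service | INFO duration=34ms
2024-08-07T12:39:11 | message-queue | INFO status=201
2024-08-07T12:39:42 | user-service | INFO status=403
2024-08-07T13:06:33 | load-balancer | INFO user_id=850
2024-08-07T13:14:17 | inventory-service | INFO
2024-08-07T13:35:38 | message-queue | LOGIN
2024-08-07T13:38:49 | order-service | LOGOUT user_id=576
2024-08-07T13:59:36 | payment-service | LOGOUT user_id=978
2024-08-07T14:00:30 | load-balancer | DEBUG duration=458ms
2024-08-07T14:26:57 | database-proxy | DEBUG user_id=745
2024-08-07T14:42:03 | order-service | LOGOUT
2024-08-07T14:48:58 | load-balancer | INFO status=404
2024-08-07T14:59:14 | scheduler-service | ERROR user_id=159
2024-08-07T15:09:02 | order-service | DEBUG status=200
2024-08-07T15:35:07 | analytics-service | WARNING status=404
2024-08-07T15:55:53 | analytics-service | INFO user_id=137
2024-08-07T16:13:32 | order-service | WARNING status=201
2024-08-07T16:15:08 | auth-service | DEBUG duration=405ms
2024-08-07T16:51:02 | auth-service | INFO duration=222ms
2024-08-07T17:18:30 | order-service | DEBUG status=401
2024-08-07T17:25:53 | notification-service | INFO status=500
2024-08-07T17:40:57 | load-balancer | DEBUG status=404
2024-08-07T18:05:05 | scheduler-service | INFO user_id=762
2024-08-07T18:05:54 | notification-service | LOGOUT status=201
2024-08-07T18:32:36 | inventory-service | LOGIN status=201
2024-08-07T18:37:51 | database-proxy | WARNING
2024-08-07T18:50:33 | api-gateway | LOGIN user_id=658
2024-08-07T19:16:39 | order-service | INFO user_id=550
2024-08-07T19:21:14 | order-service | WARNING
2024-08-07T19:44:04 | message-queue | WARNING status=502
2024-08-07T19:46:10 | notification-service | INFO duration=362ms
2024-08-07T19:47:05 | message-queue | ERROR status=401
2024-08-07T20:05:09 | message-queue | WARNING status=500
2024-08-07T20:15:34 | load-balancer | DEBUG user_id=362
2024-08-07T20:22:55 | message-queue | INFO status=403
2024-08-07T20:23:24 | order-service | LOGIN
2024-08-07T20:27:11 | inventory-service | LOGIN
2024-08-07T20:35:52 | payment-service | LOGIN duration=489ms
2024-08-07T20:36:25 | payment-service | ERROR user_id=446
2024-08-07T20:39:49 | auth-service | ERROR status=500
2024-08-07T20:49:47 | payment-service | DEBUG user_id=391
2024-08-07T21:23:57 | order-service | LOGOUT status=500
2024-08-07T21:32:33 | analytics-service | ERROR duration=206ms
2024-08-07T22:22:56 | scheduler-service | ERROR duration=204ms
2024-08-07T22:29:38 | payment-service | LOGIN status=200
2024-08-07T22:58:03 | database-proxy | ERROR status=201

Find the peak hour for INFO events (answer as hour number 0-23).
12

To find the peak hour:

1. Group all INFO events by hour
2. Count events in each hour
3. Find hour with maximum count
4. Peak hour: 12 (with 4 events)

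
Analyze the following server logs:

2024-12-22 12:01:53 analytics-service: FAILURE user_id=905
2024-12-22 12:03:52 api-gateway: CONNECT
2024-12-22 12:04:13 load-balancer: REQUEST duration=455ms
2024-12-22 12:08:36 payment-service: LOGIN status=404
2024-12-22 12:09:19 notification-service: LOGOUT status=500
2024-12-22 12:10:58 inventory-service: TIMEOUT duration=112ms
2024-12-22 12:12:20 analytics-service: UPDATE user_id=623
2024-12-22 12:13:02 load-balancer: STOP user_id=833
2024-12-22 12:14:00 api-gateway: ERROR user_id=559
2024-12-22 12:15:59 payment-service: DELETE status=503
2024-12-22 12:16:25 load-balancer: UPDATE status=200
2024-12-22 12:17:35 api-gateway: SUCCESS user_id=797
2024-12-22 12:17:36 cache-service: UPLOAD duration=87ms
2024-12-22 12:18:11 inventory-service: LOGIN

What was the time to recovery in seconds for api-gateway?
215

To calculate recovery time:

1. Find ERROR event for api-gateway: 2024-12-22 12:14:00
2. Find next SUCCESS event for api-gateway: 2024-12-22 12:17:35
3. Recovery time: 2024-12-22 12:17:35 - 2024-12-22 12:14:00 = 215 seconds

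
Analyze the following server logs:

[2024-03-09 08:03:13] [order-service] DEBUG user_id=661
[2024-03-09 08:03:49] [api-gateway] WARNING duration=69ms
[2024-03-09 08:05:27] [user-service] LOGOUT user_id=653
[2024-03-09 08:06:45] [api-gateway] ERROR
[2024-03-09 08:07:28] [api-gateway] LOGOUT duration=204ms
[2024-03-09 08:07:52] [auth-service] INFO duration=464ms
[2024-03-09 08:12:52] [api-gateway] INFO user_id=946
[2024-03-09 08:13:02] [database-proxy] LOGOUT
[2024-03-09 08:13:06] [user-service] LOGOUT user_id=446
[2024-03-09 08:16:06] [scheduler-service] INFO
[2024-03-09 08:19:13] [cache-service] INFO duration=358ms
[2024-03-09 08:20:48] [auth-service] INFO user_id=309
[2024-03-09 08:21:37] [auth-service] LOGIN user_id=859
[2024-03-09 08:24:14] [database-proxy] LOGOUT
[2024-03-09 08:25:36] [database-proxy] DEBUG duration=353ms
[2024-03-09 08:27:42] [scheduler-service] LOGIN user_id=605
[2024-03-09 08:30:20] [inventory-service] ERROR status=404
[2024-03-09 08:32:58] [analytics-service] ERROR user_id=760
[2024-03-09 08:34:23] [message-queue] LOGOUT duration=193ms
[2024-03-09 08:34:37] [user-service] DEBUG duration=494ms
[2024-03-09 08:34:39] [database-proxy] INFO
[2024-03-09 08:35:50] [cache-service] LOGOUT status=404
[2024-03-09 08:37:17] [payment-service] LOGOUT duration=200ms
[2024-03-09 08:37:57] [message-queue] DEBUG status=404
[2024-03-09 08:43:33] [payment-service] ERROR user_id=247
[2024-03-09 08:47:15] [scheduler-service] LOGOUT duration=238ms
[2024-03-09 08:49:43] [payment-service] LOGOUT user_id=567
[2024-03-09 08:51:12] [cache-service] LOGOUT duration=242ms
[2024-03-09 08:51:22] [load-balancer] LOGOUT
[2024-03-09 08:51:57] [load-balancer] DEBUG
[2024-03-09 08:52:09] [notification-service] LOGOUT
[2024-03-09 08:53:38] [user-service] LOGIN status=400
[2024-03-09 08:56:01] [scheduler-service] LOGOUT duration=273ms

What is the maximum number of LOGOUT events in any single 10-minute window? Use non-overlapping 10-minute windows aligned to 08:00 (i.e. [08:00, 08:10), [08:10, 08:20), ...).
4

To find the burst window:

1. Divide the log period into non-overlapping 10-minute windows starting at 08:00
2. Count LOGOUT events in each window
3. Find the window with maximum count
4. Maximum events in a window: 4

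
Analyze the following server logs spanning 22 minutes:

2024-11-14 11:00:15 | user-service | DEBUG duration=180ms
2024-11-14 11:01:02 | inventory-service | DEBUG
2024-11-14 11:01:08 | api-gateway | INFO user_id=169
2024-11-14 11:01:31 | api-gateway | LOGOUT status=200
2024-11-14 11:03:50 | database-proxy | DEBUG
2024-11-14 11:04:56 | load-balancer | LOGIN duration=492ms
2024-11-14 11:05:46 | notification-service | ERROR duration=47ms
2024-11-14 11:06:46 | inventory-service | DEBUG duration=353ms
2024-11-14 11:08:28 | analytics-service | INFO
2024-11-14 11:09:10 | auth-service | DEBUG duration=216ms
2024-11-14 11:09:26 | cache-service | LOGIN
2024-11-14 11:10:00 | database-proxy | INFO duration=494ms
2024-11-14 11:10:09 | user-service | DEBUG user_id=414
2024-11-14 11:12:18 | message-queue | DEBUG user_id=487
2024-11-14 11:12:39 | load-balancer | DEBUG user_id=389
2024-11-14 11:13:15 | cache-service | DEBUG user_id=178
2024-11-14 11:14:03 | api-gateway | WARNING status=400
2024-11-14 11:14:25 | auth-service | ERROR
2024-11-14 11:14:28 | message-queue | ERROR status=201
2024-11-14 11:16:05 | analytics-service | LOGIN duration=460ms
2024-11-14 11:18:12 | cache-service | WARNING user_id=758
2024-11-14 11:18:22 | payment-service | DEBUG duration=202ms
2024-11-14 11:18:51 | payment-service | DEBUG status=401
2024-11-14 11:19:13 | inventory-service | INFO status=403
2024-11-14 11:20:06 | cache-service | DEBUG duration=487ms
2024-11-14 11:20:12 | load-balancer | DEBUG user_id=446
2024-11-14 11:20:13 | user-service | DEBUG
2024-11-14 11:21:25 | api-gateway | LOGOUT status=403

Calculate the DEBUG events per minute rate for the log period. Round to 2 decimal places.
0.64

To calculate the rate:

1. Count total DEBUG events: 14
2. Total time period: 22 minutes
3. Rate = 14 / 22 = 0.64 events per minute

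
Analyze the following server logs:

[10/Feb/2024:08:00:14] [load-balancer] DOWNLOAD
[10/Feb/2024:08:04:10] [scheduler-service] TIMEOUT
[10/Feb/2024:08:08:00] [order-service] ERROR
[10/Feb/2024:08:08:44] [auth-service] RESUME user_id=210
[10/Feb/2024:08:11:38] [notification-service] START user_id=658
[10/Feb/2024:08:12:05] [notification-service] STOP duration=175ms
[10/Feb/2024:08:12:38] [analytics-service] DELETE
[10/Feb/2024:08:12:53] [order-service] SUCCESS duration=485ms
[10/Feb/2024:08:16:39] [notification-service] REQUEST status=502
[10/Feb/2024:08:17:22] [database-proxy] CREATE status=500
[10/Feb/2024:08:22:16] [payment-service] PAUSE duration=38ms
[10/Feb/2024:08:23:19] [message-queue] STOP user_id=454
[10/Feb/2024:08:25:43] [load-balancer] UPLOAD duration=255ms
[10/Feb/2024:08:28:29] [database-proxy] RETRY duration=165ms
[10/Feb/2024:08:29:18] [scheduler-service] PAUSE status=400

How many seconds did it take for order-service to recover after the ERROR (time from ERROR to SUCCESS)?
293

To calculate recovery time:

1. Find ERROR event for order-service: 10/Feb/2024:08:08:00
2. Find next SUCCESS event for order-service: 10/Feb/2024:08:12:53
3. Recovery time: 10/Feb/2024:08:12:53 - 10/Feb/2024:08:08:00 = 293 seconds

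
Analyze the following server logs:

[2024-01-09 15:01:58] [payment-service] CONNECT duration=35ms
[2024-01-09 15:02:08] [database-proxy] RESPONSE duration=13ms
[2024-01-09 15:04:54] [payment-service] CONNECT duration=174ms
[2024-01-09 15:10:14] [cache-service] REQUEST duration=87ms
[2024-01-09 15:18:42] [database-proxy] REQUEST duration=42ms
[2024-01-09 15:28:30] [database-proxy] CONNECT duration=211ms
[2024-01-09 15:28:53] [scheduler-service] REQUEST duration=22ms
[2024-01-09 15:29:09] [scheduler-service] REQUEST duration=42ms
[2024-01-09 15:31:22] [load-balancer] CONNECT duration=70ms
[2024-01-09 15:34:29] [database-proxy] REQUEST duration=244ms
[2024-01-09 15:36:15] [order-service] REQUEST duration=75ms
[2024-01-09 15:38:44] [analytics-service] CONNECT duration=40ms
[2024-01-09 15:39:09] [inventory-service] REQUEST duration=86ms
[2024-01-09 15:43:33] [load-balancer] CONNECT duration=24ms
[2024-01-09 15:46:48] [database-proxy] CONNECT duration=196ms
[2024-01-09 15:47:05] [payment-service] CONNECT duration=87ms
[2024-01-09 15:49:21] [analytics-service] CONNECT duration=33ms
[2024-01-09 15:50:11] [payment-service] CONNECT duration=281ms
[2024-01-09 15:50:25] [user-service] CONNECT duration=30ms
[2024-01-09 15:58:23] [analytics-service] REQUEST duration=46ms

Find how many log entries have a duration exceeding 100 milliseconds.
5

To count timeouts:

1. Threshold: 100ms
2. Extract duration from each log entry
3. Count entries where duration > 100
4. Timeout count: 5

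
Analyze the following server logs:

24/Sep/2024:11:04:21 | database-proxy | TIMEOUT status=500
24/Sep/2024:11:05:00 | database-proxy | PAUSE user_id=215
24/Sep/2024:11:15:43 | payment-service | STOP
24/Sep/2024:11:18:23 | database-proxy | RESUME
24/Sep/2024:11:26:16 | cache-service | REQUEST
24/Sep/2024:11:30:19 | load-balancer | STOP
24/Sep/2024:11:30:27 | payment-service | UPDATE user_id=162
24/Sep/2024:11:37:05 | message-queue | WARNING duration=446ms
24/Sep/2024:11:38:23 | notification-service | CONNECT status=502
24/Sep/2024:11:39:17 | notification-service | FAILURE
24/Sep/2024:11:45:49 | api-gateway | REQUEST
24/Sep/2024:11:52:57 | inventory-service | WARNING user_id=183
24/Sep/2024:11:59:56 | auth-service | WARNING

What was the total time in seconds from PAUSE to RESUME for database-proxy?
803

To calculate state duration:

1. Find PAUSE event for database-proxy: 24/Sep/2024:11:05:00
2. Find RESUME event for database-proxy: 24/Sep/2024:11:18:23
3. Calculate duration: 24/Sep/2024:11:18:23 - 24/Sep/2024:11:05:00 = 803 seconds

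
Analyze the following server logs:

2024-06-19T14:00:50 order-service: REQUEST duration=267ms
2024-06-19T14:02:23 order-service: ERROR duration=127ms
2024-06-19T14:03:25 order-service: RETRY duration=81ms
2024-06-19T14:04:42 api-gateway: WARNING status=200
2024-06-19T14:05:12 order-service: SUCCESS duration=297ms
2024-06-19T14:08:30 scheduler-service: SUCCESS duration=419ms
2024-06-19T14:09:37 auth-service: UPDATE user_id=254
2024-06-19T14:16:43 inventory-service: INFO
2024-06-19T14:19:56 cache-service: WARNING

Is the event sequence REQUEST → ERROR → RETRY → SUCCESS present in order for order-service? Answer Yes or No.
Yes

To verify sequence order:

1. Find all events in sequence REQUEST → ERROR → RETRY → SUCCESS for order-service
2. Extract their timestamps
3. Check if timestamps are in ascending order
4. Result: Yes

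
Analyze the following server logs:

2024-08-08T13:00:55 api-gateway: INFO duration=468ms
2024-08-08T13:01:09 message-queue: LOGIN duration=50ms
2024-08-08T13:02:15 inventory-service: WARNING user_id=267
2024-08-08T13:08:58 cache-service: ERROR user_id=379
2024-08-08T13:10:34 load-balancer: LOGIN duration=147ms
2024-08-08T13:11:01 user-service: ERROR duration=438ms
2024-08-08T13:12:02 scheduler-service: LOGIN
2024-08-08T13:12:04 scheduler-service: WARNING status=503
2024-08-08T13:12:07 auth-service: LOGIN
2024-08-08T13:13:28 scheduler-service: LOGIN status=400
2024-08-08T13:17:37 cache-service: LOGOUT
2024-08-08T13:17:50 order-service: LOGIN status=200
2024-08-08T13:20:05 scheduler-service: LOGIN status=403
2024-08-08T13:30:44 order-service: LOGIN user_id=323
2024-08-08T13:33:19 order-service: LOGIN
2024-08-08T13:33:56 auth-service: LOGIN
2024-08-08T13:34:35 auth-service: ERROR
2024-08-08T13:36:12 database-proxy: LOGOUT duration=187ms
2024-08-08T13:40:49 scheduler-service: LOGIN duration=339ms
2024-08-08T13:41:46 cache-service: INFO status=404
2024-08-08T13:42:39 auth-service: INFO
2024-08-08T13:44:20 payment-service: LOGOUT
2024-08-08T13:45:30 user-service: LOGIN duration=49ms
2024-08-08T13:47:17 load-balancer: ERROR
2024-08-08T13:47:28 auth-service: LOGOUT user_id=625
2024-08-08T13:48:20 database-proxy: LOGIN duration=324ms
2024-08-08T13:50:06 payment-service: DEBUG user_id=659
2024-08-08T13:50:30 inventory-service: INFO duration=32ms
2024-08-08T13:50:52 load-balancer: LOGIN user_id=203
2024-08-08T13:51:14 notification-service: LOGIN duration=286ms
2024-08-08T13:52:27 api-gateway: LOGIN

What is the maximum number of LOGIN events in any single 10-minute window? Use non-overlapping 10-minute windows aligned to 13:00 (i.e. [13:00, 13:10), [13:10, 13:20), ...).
5

To find the burst window:

1. Divide the log period into non-overlapping 10-minute windows starting at 13:00
2. Count LOGIN events in each window
3. Find the window with maximum count
4. Maximum events in a window: 5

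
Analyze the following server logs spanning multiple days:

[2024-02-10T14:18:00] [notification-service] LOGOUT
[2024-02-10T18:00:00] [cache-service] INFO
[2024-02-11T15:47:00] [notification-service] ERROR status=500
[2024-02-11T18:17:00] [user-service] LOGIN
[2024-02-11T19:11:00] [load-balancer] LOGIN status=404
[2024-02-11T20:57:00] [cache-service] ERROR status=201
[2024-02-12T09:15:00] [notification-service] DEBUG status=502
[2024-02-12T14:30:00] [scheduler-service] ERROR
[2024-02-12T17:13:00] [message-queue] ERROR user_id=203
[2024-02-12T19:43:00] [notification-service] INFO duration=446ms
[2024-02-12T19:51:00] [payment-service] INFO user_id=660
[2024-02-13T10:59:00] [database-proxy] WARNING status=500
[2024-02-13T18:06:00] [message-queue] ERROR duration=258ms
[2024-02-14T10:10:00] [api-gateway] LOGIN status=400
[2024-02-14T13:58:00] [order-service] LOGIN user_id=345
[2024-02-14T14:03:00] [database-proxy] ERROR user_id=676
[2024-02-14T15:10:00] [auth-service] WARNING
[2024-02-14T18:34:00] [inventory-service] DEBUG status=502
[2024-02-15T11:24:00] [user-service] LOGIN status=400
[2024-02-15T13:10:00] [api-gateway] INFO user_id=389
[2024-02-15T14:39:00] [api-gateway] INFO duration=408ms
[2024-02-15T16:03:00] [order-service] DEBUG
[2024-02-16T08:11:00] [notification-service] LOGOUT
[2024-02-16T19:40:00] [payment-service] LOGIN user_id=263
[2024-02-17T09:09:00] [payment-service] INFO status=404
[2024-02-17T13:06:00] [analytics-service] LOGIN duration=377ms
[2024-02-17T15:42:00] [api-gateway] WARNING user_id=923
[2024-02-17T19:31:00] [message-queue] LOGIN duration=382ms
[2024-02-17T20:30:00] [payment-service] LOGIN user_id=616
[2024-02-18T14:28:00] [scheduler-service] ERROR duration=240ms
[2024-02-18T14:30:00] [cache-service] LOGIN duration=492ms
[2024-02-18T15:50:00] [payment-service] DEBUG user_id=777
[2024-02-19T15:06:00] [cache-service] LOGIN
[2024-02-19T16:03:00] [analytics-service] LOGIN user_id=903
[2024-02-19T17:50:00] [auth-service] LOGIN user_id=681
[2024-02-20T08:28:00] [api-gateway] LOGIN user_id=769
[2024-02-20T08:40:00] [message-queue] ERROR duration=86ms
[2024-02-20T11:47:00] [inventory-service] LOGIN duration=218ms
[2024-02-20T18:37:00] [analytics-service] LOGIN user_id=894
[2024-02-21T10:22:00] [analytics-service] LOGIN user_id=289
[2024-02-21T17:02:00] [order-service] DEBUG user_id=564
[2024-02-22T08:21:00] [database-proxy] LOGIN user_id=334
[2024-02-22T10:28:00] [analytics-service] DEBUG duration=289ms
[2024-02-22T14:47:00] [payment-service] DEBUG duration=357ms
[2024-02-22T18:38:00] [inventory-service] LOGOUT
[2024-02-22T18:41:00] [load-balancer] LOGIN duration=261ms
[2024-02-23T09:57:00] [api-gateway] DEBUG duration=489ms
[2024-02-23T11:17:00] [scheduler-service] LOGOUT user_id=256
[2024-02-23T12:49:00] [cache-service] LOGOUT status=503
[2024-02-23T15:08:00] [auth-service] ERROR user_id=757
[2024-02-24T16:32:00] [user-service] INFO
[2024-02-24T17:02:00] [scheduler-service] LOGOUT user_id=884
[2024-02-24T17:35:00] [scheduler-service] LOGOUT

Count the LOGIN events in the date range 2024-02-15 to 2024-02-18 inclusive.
6

To filter by date range:

1. Date range: 2024-02-15 through 2024-02-18, both dates inclusive
2. Filter for LOGIN events whose date falls in this range
3. Count matching events: 6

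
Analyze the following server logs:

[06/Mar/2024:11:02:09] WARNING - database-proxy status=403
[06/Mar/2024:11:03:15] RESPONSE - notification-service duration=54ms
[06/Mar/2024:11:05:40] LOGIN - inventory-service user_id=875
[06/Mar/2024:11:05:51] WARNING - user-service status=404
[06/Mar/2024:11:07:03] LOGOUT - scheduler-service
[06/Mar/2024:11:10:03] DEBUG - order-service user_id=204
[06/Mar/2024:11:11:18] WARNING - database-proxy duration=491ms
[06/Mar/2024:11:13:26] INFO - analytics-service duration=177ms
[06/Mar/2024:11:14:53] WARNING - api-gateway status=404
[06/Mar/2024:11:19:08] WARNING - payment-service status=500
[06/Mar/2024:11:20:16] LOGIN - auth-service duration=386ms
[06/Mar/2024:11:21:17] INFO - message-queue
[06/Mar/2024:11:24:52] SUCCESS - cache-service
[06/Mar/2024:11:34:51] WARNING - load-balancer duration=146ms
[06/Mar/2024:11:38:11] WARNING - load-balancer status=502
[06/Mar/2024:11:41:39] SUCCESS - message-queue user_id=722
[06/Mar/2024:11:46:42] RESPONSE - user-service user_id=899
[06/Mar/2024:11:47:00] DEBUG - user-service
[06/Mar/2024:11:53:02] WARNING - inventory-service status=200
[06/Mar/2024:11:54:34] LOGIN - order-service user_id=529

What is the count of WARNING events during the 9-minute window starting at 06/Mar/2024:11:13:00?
2

To count events in the time window:

1. Window boundaries: 06/Mar/2024:11:13:00 to 06/Mar/2024:11:22:00
2. Filter for WARNING events within this window
3. Count matching events: 2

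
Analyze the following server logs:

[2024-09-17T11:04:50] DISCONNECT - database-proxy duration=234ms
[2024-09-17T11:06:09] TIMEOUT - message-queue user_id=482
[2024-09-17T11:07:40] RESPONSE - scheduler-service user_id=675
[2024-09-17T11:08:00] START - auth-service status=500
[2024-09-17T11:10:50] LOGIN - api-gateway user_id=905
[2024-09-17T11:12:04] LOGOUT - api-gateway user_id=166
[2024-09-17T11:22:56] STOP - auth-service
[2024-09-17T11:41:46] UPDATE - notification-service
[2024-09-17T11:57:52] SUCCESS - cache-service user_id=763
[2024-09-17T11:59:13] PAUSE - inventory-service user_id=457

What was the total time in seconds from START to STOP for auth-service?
896

To calculate state duration:

1. Find START event for auth-service: 2024-09-17T11:08:00
2. Find STOP event for auth-service: 2024-09-17T11:22:56
3. Calculate duration: 2024-09-17T11:22:56 - 2024-09-17T11:08:00 = 896 seconds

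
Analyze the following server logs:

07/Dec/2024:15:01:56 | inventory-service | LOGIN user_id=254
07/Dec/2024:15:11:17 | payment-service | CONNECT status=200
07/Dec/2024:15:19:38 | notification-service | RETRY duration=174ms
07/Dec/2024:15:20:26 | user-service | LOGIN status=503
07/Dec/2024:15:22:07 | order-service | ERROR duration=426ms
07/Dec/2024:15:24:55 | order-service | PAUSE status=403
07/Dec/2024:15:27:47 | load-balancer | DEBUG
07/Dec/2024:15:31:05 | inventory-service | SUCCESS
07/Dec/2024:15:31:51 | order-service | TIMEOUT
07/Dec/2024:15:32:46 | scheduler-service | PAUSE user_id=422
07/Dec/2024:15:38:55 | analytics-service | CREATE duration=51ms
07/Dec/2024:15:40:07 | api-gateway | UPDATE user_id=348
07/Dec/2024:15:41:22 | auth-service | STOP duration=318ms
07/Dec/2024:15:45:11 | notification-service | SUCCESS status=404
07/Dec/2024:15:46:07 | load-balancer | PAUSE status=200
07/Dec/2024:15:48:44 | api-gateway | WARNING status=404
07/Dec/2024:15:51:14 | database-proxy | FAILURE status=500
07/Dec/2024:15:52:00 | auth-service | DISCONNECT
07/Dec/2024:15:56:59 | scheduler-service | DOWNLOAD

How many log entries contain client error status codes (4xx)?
3

To find matching entries:

1. Pattern to match: client error status codes (4xx)
2. Scan each log entry for the pattern
3. Count matches: 3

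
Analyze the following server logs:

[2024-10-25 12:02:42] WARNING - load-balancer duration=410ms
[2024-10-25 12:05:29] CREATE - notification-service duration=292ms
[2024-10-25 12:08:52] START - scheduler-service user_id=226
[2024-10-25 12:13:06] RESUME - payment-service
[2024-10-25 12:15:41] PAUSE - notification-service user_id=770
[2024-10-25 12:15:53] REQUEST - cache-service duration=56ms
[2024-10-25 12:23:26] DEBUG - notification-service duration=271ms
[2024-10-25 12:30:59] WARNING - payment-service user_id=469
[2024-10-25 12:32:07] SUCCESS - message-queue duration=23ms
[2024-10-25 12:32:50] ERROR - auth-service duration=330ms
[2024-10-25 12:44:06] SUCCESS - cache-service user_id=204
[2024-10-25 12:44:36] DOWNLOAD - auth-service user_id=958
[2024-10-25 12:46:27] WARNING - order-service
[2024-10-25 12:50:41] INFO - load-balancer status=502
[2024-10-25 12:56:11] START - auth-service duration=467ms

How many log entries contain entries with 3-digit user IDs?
5

To find matching entries:

1. Pattern to match: entries with 3-digit user IDs
2. Scan each log entry for the pattern
3. Count matches: 5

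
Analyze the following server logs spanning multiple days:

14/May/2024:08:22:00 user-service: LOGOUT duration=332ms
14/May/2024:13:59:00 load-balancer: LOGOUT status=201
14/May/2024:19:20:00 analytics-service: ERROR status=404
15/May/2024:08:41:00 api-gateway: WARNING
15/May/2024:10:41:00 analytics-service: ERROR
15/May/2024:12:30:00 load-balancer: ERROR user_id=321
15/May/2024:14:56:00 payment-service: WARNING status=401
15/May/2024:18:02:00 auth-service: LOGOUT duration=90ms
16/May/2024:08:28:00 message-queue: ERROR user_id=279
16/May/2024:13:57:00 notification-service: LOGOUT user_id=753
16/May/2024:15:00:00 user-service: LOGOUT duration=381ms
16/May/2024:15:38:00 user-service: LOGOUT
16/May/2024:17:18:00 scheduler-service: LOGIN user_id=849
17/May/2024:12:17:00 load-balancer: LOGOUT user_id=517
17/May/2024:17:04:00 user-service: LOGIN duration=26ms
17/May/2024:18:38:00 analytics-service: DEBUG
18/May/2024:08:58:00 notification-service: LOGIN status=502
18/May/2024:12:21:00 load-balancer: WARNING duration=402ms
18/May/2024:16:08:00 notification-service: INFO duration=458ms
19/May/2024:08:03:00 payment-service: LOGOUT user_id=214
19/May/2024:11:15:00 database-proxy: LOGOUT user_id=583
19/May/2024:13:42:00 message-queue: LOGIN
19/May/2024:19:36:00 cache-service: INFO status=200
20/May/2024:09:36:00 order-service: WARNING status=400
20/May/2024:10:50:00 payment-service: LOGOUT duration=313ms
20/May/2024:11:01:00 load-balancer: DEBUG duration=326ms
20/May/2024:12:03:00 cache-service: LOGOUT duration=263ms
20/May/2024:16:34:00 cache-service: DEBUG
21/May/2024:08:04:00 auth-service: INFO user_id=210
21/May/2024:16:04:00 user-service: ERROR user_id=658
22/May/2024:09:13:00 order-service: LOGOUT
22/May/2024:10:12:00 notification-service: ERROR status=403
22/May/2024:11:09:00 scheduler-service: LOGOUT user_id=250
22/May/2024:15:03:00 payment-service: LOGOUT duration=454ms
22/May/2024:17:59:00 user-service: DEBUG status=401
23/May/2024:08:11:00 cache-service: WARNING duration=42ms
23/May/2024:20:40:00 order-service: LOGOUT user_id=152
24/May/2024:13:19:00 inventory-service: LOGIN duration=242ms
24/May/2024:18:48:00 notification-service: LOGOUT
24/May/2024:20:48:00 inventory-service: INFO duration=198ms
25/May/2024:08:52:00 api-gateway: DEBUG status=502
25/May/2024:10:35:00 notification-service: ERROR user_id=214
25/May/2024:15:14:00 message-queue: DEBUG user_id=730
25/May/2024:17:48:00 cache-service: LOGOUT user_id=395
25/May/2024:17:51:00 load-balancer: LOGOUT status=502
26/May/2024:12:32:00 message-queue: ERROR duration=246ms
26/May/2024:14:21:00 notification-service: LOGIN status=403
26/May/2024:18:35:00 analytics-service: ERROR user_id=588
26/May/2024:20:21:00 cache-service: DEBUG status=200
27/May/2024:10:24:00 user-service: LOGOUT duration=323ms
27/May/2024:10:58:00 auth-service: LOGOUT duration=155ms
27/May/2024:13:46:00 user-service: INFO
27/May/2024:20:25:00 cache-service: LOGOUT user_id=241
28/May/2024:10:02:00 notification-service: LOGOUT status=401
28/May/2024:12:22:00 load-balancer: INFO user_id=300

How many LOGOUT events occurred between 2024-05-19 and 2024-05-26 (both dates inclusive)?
11

To filter by date range:

1. Date range: 2024-05-19 through 2024-05-26, both dates inclusive
2. Filter for LOGOUT events whose date falls in this range
3. Count matching events: 11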